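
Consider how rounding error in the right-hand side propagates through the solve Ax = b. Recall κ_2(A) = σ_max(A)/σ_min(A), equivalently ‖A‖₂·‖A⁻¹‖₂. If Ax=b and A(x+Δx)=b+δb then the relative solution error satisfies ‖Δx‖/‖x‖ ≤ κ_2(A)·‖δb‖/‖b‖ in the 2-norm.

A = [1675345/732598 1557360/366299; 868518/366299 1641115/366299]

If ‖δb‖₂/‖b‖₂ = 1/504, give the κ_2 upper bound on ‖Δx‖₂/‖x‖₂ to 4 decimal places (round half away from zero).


AᵀA = [6925178281/638168644 3246011370/159542161; 3246011370/159542161 6086359825/159542161]; tr = 108202829/2208196, det = 60025/2208196
char-poly roots: 49 and 1225/2208196
κ = σ_max/σ_min = 7/(35/1486) = 297.2000
bound on ‖Δx‖/‖x‖: κ·ε = 297.2000·1/504 = 0.5897

0.5897


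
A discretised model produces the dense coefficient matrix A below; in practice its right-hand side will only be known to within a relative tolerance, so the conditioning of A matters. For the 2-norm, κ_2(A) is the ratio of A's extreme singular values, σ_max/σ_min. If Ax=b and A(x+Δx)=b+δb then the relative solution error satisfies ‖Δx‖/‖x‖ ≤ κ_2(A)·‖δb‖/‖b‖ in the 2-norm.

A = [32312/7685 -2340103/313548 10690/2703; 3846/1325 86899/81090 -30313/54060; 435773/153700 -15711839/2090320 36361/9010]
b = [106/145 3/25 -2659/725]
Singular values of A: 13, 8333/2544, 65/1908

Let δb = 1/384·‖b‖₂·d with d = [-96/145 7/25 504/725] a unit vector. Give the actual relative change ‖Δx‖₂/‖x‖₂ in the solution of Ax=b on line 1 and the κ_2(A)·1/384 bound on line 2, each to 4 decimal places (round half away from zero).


σ_max = 13, σ_min = 65/1908
κ = σ_max/σ_min = 13/(65/1908) = 381.6000
worst-case relative error ≤ 381.6000 × 1/384 = 0.9938
solve Ax = b  →  x = [0.2226 -41.2118 -77.8234]
‖b‖ = 3.7417, ‖x‖ = 88.0622
Δx = A⁻¹·δb where δb = 1/384·3.7417·d; ‖Δx‖ = 0.2860
relative error = 0.0032
tightness: 0.0032 against a bound of 0.9938 (unrounded ratio ≈ 0.0033)

0.0032
0.9938


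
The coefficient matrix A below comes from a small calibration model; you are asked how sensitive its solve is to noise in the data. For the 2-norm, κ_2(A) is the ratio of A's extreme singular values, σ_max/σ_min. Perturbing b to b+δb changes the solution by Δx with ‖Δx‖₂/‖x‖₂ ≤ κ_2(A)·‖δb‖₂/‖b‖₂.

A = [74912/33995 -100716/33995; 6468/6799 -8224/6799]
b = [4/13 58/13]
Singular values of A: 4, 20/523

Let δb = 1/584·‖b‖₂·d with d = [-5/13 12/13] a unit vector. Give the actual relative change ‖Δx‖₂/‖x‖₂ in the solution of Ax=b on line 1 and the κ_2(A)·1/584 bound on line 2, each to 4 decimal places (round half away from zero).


0.0019
0.1791

σ_max = 4, σ_min = 20/523
condition number: 4 ÷ (20/523) = 104.6000
bound on ‖Δx‖/‖x‖: κ·ε = 104.6000·1/584 = 0.1791
solve Ax = b  →  x = [83.9800 62.3600]
2-norm of b is 4.4721; of x, 104.6012
δb = ε·‖b‖·d = [-0.0029 0.0071]; solving A·Δx = δb gives ‖Δx‖ = 0.2003
realised ‖Δx‖/‖x‖ = 0.0019
so the bound overstates the realised error by a factor of ≈ 93.5582 (computed from the unrounded values)


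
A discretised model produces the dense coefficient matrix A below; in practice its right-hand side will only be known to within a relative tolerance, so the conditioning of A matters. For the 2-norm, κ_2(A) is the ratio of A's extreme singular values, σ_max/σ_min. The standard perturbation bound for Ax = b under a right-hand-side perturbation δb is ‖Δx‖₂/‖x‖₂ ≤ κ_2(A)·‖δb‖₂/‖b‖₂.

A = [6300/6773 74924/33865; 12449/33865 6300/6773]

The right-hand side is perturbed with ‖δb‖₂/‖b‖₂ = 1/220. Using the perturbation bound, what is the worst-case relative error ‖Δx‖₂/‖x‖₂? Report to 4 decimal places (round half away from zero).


form AᵀA = [6788329/6786025 651420/271441; 651420/271441 39087904/6786025] with trace 45876233/6786025 and determinant 456976/169650625
char-poly roots: 169/25 and 2704/6786025
κ_2(A) = √(λ_max/λ_min) = √((169/25) / (2704/6786025)) = 130.2500
perturbation bound = 130.2500·1/220 = 0.5920

0.5920


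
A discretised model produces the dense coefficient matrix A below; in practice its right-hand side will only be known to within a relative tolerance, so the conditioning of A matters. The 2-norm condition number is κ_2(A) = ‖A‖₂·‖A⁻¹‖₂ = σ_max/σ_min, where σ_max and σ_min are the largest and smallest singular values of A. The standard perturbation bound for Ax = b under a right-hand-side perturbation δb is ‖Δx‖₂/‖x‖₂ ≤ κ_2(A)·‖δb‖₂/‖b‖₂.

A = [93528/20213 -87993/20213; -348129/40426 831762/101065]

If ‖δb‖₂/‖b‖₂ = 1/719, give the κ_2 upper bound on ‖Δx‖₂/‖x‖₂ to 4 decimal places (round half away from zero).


form AᵀA = [540428193/5654884 -643353921/7068605; -643353921/7068605 3063658221/35343025] with trace 30636549/168100 and determinant 59049/168100
λ_max, λ_min = (30636549/168100 ± √938558430081801/28257610000)/2 = 729/4, 81/42025
so κ_2 = √((729/4) / (81/42025)) = 307.5000
perturbation bound = 307.5000·1/719 = 0.4277

0.4277


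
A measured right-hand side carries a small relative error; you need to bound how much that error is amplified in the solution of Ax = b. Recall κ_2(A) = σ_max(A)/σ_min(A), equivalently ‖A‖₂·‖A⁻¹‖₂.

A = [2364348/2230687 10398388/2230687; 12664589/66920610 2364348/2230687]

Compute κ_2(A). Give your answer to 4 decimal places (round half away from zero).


99.5250

AᵀA = [3088351655641/2664109484100 76096146322/14800608245; 76096146322/14800608245 67648194208/2960121649]; tr = 38055756361/1584836100, det = 23059204/396209025
char-poly roots: 2401/100 and 38416/15848361
σ_max=√(2401/100)=(49/10), σ_min=√(38416/15848361)=(196/3981) → κ = 99.5250


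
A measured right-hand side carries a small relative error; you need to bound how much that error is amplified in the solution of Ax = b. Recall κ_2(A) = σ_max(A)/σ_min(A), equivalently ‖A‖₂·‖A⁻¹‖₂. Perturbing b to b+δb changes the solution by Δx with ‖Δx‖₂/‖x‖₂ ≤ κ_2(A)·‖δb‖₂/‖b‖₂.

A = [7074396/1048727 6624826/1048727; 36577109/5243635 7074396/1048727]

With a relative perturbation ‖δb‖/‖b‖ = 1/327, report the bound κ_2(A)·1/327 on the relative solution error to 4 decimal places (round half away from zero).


0.3813

M = AᵀA = [3078551571841/32694064225 586318866084/6538812845; 586318866084/6538812845 111694885012/1307762569]. tr(M)=6980884301/38875225, det(M)=80604484/38875225
λ_max, λ_min = (6980884301/38875225 ± √48720211554142223001/1511283118800625)/2 = 4489/25, 17956/1555009
κ_2(A) = √(λ_max/λ_min) = √((4489/25) / (17956/1555009)) = 124.7000
perturbation bound = 124.7000·1/327 = 0.3813


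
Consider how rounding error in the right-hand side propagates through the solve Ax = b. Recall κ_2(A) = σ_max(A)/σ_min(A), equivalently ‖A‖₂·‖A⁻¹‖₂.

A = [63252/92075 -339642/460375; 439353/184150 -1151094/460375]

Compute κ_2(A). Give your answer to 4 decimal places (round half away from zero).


AᵀA = [334454913/54257956 -438962139/67822445; -438962139/67822445 2304598536/339112225]; tr = 20903409/1612900, det = 729/403225
solving λ² − 20903409/1612900·λ + 729/403225 = 0 gives λ = 324/25, 9/64516
κ_2(A) = √(λ_max/λ_min) = √((324/25) / (9/64516)) = 304.8000

304.8000


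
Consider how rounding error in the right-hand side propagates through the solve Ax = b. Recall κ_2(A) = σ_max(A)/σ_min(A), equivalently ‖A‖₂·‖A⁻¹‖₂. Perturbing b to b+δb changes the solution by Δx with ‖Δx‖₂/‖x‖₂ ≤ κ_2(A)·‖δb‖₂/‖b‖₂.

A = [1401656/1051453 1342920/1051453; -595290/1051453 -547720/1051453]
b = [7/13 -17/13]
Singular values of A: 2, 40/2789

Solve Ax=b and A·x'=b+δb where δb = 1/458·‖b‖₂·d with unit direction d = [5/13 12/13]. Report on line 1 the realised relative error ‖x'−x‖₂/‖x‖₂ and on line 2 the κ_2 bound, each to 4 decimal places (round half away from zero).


σ_max = 2, σ_min = 40/2789
κ_2(A) = 2 / (40/2789) = 139.4500
κ_2(A)·‖δb‖/‖b‖ = 0.3045
solve Ax = b  →  x = [48.4483 -50.1457]
‖b‖ = 1.4142, ‖x‖ = 69.7268
Δx = A⁻¹·δb where δb = 1/458·1.4142·d; ‖Δx‖ = 0.2153
realised ‖Δx‖/‖x‖ = 0.0031
realised/bound (from unrounded values) ≈ 0.0101

0.0031
0.3045


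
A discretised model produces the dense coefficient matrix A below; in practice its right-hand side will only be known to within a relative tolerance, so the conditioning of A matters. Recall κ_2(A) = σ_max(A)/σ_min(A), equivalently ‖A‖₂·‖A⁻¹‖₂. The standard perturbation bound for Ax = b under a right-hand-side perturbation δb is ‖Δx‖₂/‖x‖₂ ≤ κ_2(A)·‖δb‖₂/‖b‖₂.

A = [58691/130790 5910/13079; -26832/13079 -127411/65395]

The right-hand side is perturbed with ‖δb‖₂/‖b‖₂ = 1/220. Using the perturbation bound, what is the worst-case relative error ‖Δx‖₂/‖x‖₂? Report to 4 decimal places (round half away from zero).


M = AᵀA = [44878201/10176100 2136897/508805; 2136897/508805 10176541/2544025]. tr(M)=20353/2420, det(M)=841/302500
solving λ² − 20353/2420·λ + 841/302500 = 0 gives λ = 841/100, 1/3025
σ_max=√(841/100)=(29/10), σ_min=√(1/3025)=(1/55) → κ = 159.5000
worst-case relative error ≤ 159.5000 × 1/220 = 0.7250

0.7250


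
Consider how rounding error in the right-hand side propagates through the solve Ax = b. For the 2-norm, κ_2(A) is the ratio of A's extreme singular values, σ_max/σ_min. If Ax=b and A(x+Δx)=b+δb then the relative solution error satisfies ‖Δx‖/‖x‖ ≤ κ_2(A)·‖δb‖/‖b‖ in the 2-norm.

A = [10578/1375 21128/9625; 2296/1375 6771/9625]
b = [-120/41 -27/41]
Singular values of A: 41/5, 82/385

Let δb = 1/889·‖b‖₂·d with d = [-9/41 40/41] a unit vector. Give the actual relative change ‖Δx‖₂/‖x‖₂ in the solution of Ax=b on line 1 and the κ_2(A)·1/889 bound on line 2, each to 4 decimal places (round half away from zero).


from the listed singular values, σ₁ = 41/5, σ_n = 82/385
κ = σ_max/σ_min = (41/5)/(82/385) = 38.5000
bound on ‖Δx‖/‖x‖: κ·ε = 38.5000·1/889 = 0.0433
solve Ax = b  →  x = [-0.3512 -0.1024]
‖b‖₂ = 3.0000 and ‖x‖₂ = 0.3659
Δx = A⁻¹·δb where δb = 1/889·3.0000·d; ‖Δx‖ = 0.0158
realised ‖Δx‖/‖x‖ = 0.0433
so the bound is sharp here: realised error equals the bound

0.0433
0.0433


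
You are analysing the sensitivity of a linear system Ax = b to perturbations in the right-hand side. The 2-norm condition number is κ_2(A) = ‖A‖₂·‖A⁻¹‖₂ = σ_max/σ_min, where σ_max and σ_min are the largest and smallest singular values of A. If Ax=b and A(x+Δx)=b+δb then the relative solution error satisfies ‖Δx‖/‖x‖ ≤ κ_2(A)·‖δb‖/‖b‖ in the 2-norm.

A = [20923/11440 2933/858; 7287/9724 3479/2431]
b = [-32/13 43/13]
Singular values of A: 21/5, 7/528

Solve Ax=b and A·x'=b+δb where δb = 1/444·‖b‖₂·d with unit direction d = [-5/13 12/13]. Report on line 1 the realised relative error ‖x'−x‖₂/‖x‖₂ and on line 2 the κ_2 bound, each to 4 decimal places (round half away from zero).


from the listed singular values, σ₁ = 21/5, σ_n = 7/528
condition number: (21/5) ÷ (7/528) = 316.8000
κ_2(A)·‖δb‖/‖b‖ = 0.7135
solve Ax = b  →  x = [-266.3305 141.7731]
2-norm of b is 4.1231; of x, 301.7144
re-solving with b+δb shifts x by Δx of norm 0.7005
realised ‖Δx‖/‖x‖ = 0.0023
so the bound overstates the realised error by a factor of ≈ 307.3412 (computed from the unrounded values)

0.0023
0.7135


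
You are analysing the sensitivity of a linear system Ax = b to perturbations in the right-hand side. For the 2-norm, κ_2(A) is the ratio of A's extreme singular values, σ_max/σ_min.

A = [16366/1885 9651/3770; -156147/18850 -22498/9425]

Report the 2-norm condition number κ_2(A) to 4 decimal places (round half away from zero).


325.0000

AᵀA = [60840049/422500 4436208/105625; 4436208/105625 5176201/422500]; tr = 52813/338, det = 625/2704
solving λ² − 52813/338·λ + 625/2704 = 0 gives λ = 625/4, 1/676
so κ_2 = √((625/4) / (1/676)) = 325.0000


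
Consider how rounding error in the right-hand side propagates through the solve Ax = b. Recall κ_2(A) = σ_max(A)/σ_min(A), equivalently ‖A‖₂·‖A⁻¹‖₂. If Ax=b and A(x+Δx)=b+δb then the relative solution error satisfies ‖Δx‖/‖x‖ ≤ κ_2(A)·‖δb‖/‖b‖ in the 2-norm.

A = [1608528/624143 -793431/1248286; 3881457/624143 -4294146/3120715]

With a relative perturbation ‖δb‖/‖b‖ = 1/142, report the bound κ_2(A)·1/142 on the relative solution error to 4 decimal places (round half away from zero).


M = AᵀA = [104456040057/2305056121 -117504041418/11525280605; -117504041418/11525280605 529568510481/230505612100]. tr(M)=6528954501/137124100, det(M)=22667121/137124100
char-poly roots: 4761/100 and 4761/1371241
σ_max=√(4761/100)=(69/10), σ_min=√(4761/1371241)=(69/1171) → κ = 117.1000
κ_2(A)·‖δb‖/‖b‖ = 0.8246

0.8246


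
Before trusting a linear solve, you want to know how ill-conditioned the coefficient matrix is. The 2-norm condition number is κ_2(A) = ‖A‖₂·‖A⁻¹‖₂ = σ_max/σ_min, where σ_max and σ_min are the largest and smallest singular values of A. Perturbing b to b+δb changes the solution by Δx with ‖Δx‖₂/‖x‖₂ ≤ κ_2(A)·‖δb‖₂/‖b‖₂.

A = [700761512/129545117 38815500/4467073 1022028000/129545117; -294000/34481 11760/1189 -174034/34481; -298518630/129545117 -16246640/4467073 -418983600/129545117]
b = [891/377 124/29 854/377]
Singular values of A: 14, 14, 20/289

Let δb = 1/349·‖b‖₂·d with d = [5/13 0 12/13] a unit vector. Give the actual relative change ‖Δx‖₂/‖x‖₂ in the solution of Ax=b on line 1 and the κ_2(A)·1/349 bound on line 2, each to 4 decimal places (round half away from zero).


from the listed singular values, σ₁ = 14, σ_n = 20/289
κ_2(A) = 14 / (20/289) = 202.3000
bound on ‖Δx‖/‖x‖: κ·ε = 202.3000·1/349 = 0.5797
solve Ax = b  →  x = [-29.3141 -9.2371 30.5726]
2-norm of b is 5.3852; of x, 43.3512
δb = ε·‖b‖·d = [0.0059 0.0000 0.0142]; solving A·Δx = δb gives ‖Δx‖ = 0.2230
relative error = 0.0051
realised/bound (from unrounded values) ≈ 0.0089

0.0051
0.5797


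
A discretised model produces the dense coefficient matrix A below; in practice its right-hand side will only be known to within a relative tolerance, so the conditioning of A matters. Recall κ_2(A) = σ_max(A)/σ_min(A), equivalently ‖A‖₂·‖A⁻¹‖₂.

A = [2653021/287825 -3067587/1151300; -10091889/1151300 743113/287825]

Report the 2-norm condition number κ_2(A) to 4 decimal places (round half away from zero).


M = AᵀA = [255008977897/1576090000 -4648569156/98505625; -4648569156/98505625 21695078353/1576090000]. tr(M)=221363245/1260872, det(M)=7890481/40347904
char-poly roots: 2809/16 and 2809/2521744
so κ_2 = √((2809/16) / (2809/2521744)) = 397.0000

397.0000


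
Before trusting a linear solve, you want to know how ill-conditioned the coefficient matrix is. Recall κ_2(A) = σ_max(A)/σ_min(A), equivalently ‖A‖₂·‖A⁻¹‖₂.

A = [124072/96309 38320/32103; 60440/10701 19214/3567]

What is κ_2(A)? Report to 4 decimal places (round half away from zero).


AᵀA = [185179264/5517801 58786000/1839267; 58786000/1839267 18662596/613089]; tr = 419908/6561, det = 256/6561
char-poly roots: 64 and 4/6561
σ_max=√64=8, σ_min=√(4/6561)=(2/81) → κ = 324.0000

324.0000


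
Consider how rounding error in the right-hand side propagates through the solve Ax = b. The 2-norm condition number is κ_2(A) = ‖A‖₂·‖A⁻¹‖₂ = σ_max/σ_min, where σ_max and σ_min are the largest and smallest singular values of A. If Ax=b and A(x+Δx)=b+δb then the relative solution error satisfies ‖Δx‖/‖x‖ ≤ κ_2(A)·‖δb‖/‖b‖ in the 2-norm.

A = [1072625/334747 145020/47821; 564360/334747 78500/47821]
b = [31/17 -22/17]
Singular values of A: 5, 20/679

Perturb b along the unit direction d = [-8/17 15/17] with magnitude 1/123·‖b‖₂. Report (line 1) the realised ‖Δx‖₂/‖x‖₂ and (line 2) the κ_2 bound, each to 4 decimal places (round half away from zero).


largest singular value 5, smallest 20/679
κ = σ_max/σ_min = 5/(20/679) = 169.7500
worst-case relative error ≤ 169.7500 × 1/123 = 1.3801
solve Ax = b  →  x = [46.9724 -49.0310]
‖b‖ = 2.2361, ‖x‖ = 67.9003
δb = ε·‖b‖·d = [-0.0086 0.0160]; solving A·Δx = δb gives ‖Δx‖ = 0.6172
relative error = 0.0091
so the bound overstates the realised error by a factor of ≈ 151.8297 (computed from the unrounded values)

0.0091
1.3801


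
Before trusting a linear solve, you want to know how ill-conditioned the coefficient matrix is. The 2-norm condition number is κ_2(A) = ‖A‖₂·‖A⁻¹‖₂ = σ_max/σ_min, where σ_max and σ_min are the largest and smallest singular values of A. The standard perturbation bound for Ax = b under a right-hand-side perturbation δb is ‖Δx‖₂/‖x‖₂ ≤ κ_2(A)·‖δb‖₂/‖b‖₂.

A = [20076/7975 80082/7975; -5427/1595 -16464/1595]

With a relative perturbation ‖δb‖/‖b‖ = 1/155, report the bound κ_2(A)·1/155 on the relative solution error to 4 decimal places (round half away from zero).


M = AᵀA = [1354761/75625 4567752/75625; 4567752/75625 15683364/75625]. tr(M)=27261/121, det(M)=8100/121
eigenvalues of AᵀA: λ = (tr ± √(tr²−4·det))/2 = 225, 36/121
κ = σ_max/σ_min = 15/(6/11) = 27.5000
worst-case relative error ≤ 27.5000 × 1/155 = 0.1774

0.1774


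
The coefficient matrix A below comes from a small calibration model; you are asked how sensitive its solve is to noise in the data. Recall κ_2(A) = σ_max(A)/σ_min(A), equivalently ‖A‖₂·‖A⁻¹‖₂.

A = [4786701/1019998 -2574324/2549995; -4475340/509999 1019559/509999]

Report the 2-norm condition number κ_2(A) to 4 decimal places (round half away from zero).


M = AᵀA = [103027178925801/1040395920004 -28975625507862/1300494900005; -28975625507862/1300494900005 32614657919001/6502474500025]. tr(M)=1609838253909/15472872100, det(M)=169130025/618914884
λ_max, λ_min = (1609838253909/15472872100 ± √2591317511024268473530281/239409771022958410000)/2 = 2601/25, 1625625/618914884
so κ_2 = √((2601/25) / (1625625/618914884)) = 199.0240

199.0240


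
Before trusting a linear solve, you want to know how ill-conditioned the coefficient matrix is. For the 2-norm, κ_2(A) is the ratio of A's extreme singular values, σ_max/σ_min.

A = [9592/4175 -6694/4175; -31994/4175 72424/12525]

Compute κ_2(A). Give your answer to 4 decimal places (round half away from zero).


100.2000

form AᵀA = [1784996/27889 -4015616/83667; -4015616/83667 9037636/251001] with trace 25102600/251001 and determinant 250000/251001
solving λ² − 25102600/251001·λ + 250000/251001 = 0 gives λ = 100, 2500/251001
κ = σ_max/σ_min = 10/(50/501) = 100.2000


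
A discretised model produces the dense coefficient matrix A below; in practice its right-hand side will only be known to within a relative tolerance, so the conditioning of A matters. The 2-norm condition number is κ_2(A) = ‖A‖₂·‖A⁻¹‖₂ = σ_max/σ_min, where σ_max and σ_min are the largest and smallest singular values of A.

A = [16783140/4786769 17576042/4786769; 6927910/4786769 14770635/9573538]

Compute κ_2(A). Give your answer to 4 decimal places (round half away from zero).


317.4250

AᵀA = [1950708433300/135580813369 2048201115345/135580813369; 2048201115345/135580813369 8602607502049/542323253476]; tr = 19507064489/644855236, det = 1464100/161213809
char-poly roots: 121/4 and 48400/161213809
σ_max=√(121/4)=(11/2), σ_min=√(48400/161213809)=(220/12697) → κ = 317.4250


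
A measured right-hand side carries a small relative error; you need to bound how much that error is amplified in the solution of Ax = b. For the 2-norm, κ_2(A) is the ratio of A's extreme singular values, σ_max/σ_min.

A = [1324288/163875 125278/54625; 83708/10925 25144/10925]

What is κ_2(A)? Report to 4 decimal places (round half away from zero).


M = AᵀA = [3330320291344/26855015625 323760698464/8951671875; 323760698464/8951671875 31500095684/2983890625]. tr(M)=5782113844/42968025, det(M)=45265984/42968025
λ_max, λ_min = (5782113844/42968025 ± √33425060545247809936/1846251172400625)/2 = 3364/25, 13456/1718721
σ_max=√(3364/25)=(58/5), σ_min=√(13456/1718721)=(116/1311) → κ = 131.1000

131.1000


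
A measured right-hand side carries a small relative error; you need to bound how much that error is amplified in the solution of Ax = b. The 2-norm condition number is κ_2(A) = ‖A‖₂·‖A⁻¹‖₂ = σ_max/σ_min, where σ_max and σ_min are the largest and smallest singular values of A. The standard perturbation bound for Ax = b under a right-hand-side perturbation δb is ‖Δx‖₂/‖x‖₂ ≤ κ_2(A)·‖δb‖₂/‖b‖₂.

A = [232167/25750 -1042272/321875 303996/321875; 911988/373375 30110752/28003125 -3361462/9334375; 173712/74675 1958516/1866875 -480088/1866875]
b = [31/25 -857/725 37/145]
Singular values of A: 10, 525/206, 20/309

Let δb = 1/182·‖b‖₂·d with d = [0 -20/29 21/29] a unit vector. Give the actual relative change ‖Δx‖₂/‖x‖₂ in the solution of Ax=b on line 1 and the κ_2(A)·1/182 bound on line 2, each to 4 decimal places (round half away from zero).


0.0095
0.8489

from the listed singular values, σ₁ = 10, σ_n = 20/309
κ = σ_max/σ_min = 10/(20/309) = 154.5000
worst-case relative error ≤ 154.5000 × 1/182 = 0.8489
solve Ax = b  →  x = [-0.0139 3.9375 14.9453]
‖b‖₂ = 1.7321 and ‖x‖₂ = 15.4553
Δx = A⁻¹·δb where δb = 1/182·1.7321·d; ‖Δx‖ = 0.1470
dividing the unrounded norms, ‖Δx‖/‖x‖ = 0.0095
so the bound overstates the realised error by a factor of ≈ 89.2312 (computed from the unrounded values)


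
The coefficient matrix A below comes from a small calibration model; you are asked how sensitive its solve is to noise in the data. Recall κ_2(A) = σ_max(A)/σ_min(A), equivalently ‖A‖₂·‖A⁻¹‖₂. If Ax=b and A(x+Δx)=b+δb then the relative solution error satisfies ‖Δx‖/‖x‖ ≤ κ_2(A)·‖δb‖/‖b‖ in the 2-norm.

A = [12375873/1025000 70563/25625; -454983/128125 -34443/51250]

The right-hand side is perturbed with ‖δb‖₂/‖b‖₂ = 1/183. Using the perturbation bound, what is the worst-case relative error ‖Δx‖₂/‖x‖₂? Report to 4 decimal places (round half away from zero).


0.5464

form AᵀA = [266257347921/1681000000 1497540231/42025000; 1497540231/42025000 33764589/4202500] with trace 166426641/1000000 and determinant 276922881/100000000
char-poly roots: 16641/100 and 16641/1000000
σ_max=√(16641/100)=(129/10), σ_min=√(16641/1000000)=(129/1000) → κ = 100.0000
worst-case relative error ≤ 100.0000 × 1/183 = 0.5464


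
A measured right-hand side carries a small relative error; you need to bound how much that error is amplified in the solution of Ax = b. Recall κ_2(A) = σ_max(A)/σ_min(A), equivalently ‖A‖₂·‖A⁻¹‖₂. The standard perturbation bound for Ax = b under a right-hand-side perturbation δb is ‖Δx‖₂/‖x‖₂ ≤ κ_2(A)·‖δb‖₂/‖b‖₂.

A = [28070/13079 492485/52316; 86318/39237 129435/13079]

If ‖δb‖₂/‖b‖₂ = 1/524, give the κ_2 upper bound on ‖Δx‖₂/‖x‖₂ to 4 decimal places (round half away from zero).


M = AᵀA = [17291464/1830609 17075395/406802; 17075395/406802 607129825/3254416]. tr(M)=3415129/17424, det(M)=1225/4356
λ_max, λ_min = (3415129/17424 ± √11662764576241/303595776)/2 = 196, 25/17424
σ_max=√196=14, σ_min=√(25/17424)=(5/132) → κ = 369.6000
worst-case relative error ≤ 369.6000 × 1/524 = 0.7053

0.7053


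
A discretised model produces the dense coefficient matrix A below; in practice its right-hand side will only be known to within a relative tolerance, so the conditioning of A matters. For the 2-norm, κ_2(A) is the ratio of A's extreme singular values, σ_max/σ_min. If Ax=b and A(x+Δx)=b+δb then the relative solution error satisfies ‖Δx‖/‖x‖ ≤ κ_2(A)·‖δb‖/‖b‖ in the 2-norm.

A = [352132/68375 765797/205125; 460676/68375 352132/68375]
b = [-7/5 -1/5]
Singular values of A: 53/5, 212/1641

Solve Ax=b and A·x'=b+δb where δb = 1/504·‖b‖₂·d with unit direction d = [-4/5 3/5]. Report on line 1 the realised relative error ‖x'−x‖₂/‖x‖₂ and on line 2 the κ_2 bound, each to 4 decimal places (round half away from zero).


0.0028
0.1628

σ_max = 53/5, σ_min = 212/1641
condition number: (53/5) ÷ (212/1641) = 82.0500
perturbation bound = 82.0500·1/504 = 0.1628
solve Ax = b  →  x = [-4.7198 6.1358]
‖b‖ = 1.4142, ‖x‖ = 7.7411
re-solving with b+δb shifts x by Δx of norm 0.0217
dividing the unrounded norms, ‖Δx‖/‖x‖ = 0.0028
tightness: 0.0028 against a bound of 0.1628 (unrounded ratio ≈ 0.0172)


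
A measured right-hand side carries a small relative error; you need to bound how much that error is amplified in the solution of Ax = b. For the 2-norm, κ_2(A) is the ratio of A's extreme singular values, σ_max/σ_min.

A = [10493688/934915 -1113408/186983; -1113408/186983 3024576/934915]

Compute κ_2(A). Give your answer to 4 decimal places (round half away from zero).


M = AᵀA = [488267896896/3024450025 -52080772608/604890005; -52080772608/604890005 138892713984/3024450025]. tr(M)=434021184/2093045, det(M)=191102976/261630625
char-poly roots: 5184/25 and 36864/10465225
σ_max=√(5184/25)=(72/5), σ_min=√(36864/10465225)=(192/3235) → κ = 242.6250

242.6250


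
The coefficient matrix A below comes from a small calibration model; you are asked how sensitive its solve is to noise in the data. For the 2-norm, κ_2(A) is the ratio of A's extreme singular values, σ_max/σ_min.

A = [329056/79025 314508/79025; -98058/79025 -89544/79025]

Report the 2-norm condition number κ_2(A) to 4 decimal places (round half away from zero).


form AᵀA = [188629156/9991921 179634000/9991921; 179634000/9991921 171093456/9991921] with trace 427732/11881 and determinant 576/11881
λ_max, λ_min = (427732/11881 ± √182927290000/141158161)/2 = 36, 16/11881
σ_max=√36=6, σ_min=√(16/11881)=(4/109) → κ = 163.5000

163.5000


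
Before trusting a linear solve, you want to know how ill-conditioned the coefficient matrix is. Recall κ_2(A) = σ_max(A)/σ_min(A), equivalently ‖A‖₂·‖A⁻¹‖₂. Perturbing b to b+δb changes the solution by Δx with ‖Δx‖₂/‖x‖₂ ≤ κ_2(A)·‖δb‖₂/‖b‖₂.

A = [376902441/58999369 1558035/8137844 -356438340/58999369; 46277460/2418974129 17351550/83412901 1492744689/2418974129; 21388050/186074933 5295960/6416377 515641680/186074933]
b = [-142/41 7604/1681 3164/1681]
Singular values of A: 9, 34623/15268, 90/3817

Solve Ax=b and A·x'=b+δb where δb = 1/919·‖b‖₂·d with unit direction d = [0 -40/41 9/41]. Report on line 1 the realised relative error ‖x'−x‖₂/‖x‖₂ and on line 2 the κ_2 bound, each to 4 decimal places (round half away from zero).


0.0016
0.4153

largest singular value 9, smallest 90/3817
κ = σ_max/σ_min = 9/(90/3817) = 381.7000
perturbation bound = 381.7000·1/919 = 0.4153
solve Ax = b  →  x = [-46.9654 156.9341 -44.1152]
2-norm of b is 6.0000; of x, 169.6473
re-solving with b+δb shifts x by Δx of norm 0.2769
dividing the unrounded norms, ‖Δx‖/‖x‖ = 0.0016
so the bound overstates the realised error by a factor of ≈ 254.4710 (computed from the unrounded values)


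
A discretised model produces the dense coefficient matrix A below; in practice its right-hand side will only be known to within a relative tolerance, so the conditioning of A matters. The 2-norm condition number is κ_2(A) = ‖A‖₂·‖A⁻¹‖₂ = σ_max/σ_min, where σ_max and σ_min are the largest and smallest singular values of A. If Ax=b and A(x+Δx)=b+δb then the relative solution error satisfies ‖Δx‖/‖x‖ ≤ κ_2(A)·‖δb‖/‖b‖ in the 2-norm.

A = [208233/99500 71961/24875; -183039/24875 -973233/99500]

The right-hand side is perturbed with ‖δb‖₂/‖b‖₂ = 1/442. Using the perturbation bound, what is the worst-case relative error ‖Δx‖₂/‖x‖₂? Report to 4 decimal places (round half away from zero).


form AᵀA = [37082457/633616 3089988/39601; 3089988/39601 65922345/633616] with trace 51502401/316808 and determinant 6765201/10137856
char-poly roots: 2601/16 and 2601/633616
κ = σ_max/σ_min = (51/4)/(51/796) = 199.0000
worst-case relative error ≤ 199.0000 × 1/442 = 0.4502

0.4502


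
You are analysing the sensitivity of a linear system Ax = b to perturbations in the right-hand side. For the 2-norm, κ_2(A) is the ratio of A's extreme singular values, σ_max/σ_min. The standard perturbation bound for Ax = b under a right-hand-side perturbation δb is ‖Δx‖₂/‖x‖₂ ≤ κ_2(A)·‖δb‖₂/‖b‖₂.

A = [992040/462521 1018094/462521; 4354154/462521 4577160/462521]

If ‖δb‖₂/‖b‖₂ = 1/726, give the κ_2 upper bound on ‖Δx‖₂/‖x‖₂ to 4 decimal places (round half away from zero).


0.5358

form AᵀA = [11863652836/127260961 12456662400/127260961; 12456662400/127260961 13079660356/127260961] with trace 29659112/151321 and determinant 38416/151321
eigenvalues of AᵀA: λ = (tr ± √(tr²−4·det))/2 = 196, 196/151321
so κ_2 = √(196 / (196/151321)) = 389.0000
κ_2(A)·‖δb‖/‖b‖ = 0.5358


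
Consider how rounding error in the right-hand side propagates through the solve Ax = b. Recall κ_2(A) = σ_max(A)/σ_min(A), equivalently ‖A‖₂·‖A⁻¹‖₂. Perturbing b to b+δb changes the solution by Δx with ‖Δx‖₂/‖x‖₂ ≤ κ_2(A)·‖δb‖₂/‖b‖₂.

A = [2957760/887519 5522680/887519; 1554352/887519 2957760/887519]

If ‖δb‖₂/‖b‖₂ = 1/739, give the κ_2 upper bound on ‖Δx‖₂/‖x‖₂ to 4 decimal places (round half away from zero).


AᵀA = [38630983936/2725570849 72429626880/2725570849; 72429626880/2725570849 135807400000/2725570849]; tr = 603593024/9431041, det = 409600/9431041
eigenvalues of AᵀA: λ = (tr ± √(tr²−4·det))/2 = 64, 6400/9431041
κ = σ_max/σ_min = 8/(80/3071) = 307.1000
worst-case relative error ≤ 307.1000 × 1/739 = 0.4156

0.4156


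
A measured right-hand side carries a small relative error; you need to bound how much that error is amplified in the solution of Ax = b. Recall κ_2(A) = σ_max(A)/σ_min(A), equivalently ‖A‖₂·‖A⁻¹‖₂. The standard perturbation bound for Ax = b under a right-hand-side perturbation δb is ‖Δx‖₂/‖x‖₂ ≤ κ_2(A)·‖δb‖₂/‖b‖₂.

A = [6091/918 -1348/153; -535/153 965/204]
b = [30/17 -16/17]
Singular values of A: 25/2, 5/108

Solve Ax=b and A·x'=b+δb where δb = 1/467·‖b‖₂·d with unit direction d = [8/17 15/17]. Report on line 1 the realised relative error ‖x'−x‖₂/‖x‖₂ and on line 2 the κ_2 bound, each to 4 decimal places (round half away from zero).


0.5782
0.5782

σ_max = 25/2, σ_min = 5/108
condition number: (25/2) ÷ (5/108) = 270.0000
perturbation bound = 270.0000·1/467 = 0.5782
solve Ax = b  →  x = [0.0960 -0.1280]
2-norm of b is 2.0000; of x, 0.1600
re-solving with b+δb shifts x by Δx of norm 0.0925
relative error = 0.5782
so the bound is sharp here: realised error equals the bound


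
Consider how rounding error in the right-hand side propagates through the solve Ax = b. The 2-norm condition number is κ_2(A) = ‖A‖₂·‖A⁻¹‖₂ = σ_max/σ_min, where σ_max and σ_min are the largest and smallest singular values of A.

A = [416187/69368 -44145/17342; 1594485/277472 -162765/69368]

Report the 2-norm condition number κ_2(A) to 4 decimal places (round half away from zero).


147.2000

form AᵀA = [486030213/7042048 -50625405/1760512; -50625405/1760512 5275125/440128] with trace 43879401/541696 and determinant 164025/541696
λ_max, λ_min = (43879401/541696 ± √1925046425373201/293434556416)/2 = 81, 2025/541696
so κ_2 = √(81 / (2025/541696)) = 147.2000


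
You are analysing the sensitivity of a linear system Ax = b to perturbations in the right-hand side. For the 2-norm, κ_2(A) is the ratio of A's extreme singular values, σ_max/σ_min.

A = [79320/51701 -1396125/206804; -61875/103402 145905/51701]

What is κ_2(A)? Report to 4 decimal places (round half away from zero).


AᵀA = [171569025/63266116 -381054375/31633058; -381054375/31633058 13548978225/253064464]; tr = 8468325/150544, det = 50625/602176
λ_max, λ_min = (8468325/150544 ± √71704907015625/22663495936)/2 = 225/4, 225/150544
κ_2(A) = √(λ_max/λ_min) = √((225/4) / (225/150544)) = 194.0000

194.0000


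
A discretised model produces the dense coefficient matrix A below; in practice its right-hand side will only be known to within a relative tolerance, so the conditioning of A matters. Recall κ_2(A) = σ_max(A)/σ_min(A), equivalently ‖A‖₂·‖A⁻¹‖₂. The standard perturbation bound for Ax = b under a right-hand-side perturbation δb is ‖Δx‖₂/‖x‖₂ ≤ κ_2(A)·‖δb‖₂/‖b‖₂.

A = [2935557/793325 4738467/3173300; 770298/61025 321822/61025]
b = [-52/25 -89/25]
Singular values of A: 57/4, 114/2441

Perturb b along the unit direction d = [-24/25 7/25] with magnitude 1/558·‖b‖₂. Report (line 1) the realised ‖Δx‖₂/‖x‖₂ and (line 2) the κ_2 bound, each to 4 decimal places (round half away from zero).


0.0074
0.5468

σ_max = 57/4, σ_min = 114/2441
condition number: (57/4) ÷ (114/2441) = 305.1250
κ_2(A)·‖δb‖/‖b‖ = 0.5468
solve Ax = b  →  x = [-8.4946 19.6572]
‖b‖₂ = 4.1231 and ‖x‖₂ = 21.4141
with δb = [-0.0071 0.0021], A·Δx = δb → ‖Δx‖ = 0.1582
dividing the unrounded norms, ‖Δx‖/‖x‖ = 0.0074
so the bound overstates the realised error by a factor of ≈ 74.0100 (computed from the unrounded values)


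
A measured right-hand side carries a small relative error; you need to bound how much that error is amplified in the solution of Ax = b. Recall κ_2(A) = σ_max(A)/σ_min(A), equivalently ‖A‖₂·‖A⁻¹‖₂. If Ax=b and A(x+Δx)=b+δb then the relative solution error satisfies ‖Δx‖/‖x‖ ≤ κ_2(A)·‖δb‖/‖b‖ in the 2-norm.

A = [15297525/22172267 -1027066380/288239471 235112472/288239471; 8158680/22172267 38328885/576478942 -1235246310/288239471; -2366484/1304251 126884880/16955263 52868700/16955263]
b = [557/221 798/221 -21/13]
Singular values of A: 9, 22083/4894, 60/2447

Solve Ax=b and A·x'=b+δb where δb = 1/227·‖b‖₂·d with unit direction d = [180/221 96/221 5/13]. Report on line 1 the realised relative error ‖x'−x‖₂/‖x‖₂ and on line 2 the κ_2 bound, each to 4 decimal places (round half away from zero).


0.0069
1.6170

from the listed singular values, σ₁ = 9, σ_n = 60/2447
condition number: 9 ÷ (60/2447) = 367.0500
perturbation bound = 367.0500·1/227 = 1.6170
solve Ax = b  →  x = [119.4390 24.6617 9.7955]
2-norm of b is 4.6904; of x, 122.3513
with δb = [0.0168 0.0090 0.0079], A·Δx = δb → ‖Δx‖ = 0.8427
dividing the unrounded norms, ‖Δx‖/‖x‖ = 0.0069
realised/bound (from unrounded values) ≈ 0.0043


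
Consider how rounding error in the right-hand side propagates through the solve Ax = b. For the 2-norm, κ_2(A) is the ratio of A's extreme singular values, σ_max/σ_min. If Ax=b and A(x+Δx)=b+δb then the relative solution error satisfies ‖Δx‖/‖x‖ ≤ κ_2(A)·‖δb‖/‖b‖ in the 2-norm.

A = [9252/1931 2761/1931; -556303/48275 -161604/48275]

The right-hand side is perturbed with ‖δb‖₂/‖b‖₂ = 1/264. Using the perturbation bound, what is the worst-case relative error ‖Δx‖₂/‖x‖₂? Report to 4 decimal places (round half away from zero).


form AᵀA = [362972717809/2330475625 105866272512/2330475625; 105866272512/2330475625 30880303441/2330475625] with trace 630164834/3728761 and determinant 714025/3728761
eigenvalues of AᵀA: λ = (tr ± √(tr²−4·det))/2 = 169, 4225/3728761
κ = σ_max/σ_min = 13/(65/1931) = 386.2000
perturbation bound = 386.2000·1/264 = 1.4629

1.4629


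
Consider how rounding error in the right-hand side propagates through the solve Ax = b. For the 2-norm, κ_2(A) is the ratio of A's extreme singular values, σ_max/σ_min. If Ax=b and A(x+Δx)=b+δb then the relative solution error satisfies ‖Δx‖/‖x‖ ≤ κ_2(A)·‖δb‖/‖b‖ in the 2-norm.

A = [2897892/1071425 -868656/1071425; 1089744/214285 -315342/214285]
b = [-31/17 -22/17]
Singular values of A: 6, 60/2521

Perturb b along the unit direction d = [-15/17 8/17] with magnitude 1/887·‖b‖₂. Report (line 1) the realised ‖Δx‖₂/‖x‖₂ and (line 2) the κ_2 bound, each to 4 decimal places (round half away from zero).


σ_max = 6, σ_min = 60/2521
condition number: 6 ÷ (60/2521) = 252.1000
bound on ‖Δx‖/‖x‖: κ·ε = 252.1000·1/887 = 0.2842
solve Ax = b  →  x = [11.4447 40.4293]
‖b‖₂ = 2.2361 and ‖x‖₂ = 42.0180
with δb = [-0.0022 0.0012], A·Δx = δb → ‖Δx‖ = 0.1059
realised ‖Δx‖/‖x‖ = 0.0025
realised/bound (from unrounded values) ≈ 0.0089

0.0025
0.2842


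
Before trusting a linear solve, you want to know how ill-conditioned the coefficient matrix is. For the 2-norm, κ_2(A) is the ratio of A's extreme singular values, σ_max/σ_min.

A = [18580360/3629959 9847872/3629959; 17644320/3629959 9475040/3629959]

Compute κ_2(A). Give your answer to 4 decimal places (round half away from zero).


368.1500

M = AᵀA = [780679912000/15667779241 416358673920/15667779241; 416358673920/15667779241 222065357824/15667779241]. tr(M)=3469706816/54213769, det(M)=1638400/54213769
λ_max, λ_min = (3469706816/54213769 ± √12038510093640339456/2939132749185361)/2 = 64, 25600/54213769
σ_max=√64=8, σ_min=√(25600/54213769)=(160/7363) → κ = 368.1500


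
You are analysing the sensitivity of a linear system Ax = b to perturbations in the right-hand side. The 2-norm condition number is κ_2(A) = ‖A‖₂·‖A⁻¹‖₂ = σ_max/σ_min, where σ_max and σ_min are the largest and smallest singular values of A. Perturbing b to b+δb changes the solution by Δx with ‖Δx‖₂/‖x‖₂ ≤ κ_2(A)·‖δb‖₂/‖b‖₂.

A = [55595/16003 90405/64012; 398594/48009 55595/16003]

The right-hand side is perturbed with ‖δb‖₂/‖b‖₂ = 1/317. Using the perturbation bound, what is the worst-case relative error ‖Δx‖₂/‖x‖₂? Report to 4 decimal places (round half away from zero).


0.8737

M = AᵀA = [1104700669/13638249 613713205/18184332; 613713205/18184332 340981825/24245776]. tr(M)=20744047129/218211984, det(M)=714025/6061444
λ_max, λ_min = (20744047129/218211984 ± √430293054821263056241/47616469961216256)/2 = 1521/16, 16900/13638249
κ_2(A) = √(λ_max/λ_min) = √((1521/16) / (16900/13638249)) = 276.9750
κ_2(A)·‖δb‖/‖b‖ = 0.8737


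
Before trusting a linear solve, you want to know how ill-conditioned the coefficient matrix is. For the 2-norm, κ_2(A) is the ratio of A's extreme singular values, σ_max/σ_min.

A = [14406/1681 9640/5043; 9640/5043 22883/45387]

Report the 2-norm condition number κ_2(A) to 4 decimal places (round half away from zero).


form AᵀA = [1166404/15129 2361800/136161; 2361800/136161 4789369/1225449] with trace 59053/729 and determinant 4/9
char-poly roots: 81 and 4/729
κ_2(A) = √(λ_max/λ_min) = √(81 / (4/729)) = 121.5000

121.5000


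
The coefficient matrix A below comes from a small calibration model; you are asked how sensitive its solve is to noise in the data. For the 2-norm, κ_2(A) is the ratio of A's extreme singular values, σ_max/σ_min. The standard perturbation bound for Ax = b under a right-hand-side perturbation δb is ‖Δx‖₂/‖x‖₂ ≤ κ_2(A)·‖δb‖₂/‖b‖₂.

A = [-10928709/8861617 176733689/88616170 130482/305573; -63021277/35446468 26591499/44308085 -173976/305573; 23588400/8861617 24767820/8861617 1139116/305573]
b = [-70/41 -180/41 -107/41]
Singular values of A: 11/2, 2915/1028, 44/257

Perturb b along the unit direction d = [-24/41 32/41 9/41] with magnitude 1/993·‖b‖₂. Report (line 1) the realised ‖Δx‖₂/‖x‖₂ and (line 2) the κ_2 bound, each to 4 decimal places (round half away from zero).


from the listed singular values, σ₁ = 11/2, σ_n = 44/257
condition number: (11/2) ÷ (44/257) = 32.1250
worst-case relative error ≤ 32.1250 × 1/993 = 0.0324
solve Ax = b  →  x = [9.1741 7.5874 -12.9397]
2-norm of b is 5.3852; of x, 17.5832
with δb = [-0.0032 0.0042 0.0012], A·Δx = δb → ‖Δx‖ = 0.0317
relative error = 0.0018
tightness: 0.0018 against a bound of 0.0324 (unrounded ratio ≈ 0.0557)

0.0018
0.0324
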